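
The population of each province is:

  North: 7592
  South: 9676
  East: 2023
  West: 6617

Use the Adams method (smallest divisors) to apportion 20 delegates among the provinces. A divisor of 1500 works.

With modified divisor 1500: modified quotas North 5.061, South 6.451, East 1.349, West 4.411.
Rounding up: North 6, South 7, East 2, West 5 (total 20).

North 6, South 7, East 2, West 5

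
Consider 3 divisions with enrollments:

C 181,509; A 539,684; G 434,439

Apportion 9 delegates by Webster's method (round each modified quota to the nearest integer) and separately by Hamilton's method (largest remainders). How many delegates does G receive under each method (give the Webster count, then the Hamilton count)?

4 and 3

Webster: C 1, A 4, G 4.
Hamilton: C 2, A 4, G 3.
G gets 4 under Webster and 3 under Hamilton.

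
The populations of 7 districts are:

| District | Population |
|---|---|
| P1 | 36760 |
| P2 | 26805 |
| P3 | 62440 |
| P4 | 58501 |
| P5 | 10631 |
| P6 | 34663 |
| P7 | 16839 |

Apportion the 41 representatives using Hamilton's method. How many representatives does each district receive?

P1=6, P2=4, P3=10, P4=10, P5=2, P6=6, P7=3

Total 246639; standard divisor 246639/41 ≈ 6015.585.
Standard quotas: P1 6.1108, P2 4.4559, P3 10.3797, P4 9.7249, P5 1.7672, P6 5.7622, P7 2.7992.
Lower quotas: P1 6, P2 4, P3 10, P4 9, P5 1, P6 5, P7 2 (sum 37, leaving 4 seats).
Remainders in descending order: P7 0.7992, P5 0.7672, P6 0.7622, P4 0.7249, P2 0.4559, P3 0.3797, P1 0.1108.
Largest remainders: P7, P5, P6, P4 receive the extra seats.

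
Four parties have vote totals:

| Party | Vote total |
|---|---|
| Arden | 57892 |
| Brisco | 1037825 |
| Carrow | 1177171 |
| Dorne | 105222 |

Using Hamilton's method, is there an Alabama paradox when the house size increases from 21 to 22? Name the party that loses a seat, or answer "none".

Arden

At 21 seats: Arden 1, Brisco 9, Carrow 10, Dorne 1.
At 22 seats: Arden 0, Brisco 10, Carrow 11, Dorne 1.
Arden drops from 1 to 0.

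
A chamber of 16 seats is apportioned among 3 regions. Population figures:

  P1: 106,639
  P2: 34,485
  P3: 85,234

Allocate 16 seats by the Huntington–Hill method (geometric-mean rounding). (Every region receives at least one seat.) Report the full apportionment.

P1 8, P2 2, P3 6

With divisor 14164: modified quotas P1 7.529, P2 2.435, P3 6.018.
Geometric-mean thresholds: P1 √(7·8)=7.483, P2 √(2·3)=2.449, P3 √(6·7)=6.481.
Each quota rounded against its threshold gives P1 8, P2 2, P3 6 (total 16).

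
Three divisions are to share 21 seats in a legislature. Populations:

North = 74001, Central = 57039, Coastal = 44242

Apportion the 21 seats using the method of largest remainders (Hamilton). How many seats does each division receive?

Total 175282; standard divisor 175282/21 ≈ 8346.762.
Standard quotas: North 8.8658, Central 6.8337, Coastal 5.3005.
Lower quotas: North 8, Central 6, Coastal 5 (sum 19, leaving 2 seats).
Remainders in descending order: North 0.8658, Central 0.8337, Coastal 0.3005.
Largest remainders: North, Central receive the extra seats.

North=9, Central=7, Coastal=5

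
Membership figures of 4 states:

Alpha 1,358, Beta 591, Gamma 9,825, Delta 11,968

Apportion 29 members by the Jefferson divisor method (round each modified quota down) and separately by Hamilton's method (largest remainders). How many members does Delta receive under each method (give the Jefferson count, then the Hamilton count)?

15 and 14

Jefferson: Alpha 1, Beta 0, Gamma 13, Delta 15.
Hamilton: Alpha 2, Beta 1, Gamma 12, Delta 14.
Delta gets 15 under Jefferson and 14 under Hamilton.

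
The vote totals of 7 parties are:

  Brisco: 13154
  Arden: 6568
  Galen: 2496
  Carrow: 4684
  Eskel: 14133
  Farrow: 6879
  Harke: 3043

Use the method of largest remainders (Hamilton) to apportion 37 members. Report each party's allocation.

Brisco 10; Arden 5; Galen 2; Carrow 3; Eskel 10; Farrow 5; Harke 2

The standard divisor is 50957/37 ≈ 1377.216.
Standard quotas: Brisco 9.5512, Arden 4.7690, Galen 1.8124, Carrow 3.4011, Eskel 10.2620, Farrow 4.9949, Harke 2.2095.
Lower quotas: Brisco 9, Arden 4, Galen 1, Carrow 3, Eskel 10, Farrow 4, Harke 2 (sum 33, leaving 4 seats).
Remainders in descending order: Farrow 0.9949, Galen 0.8124, Arden 0.7690, Brisco 0.5512, Carrow 0.4011, Eskel 0.2620, Harke 0.2095.
The surplus seats go to Farrow, Galen, Arden, Brisco.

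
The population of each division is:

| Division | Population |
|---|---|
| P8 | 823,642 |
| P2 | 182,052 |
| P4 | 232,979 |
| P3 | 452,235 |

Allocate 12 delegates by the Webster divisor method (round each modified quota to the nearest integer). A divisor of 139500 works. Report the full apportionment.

With modified divisor 139500: modified quotas P8 5.904, P2 1.305, P4 1.670, P3 3.242.
Rounding to the nearest integer: P8 6, P2 1, P4 2, P3 3 (total 12).

P8=6; P2=1; P4=2; P3=3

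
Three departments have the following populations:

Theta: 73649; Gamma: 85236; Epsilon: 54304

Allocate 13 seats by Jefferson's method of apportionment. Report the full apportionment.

Standard divisor 213189/13 ≈ 16399.154; standard quotas: Theta 4.491, Gamma 5.198, Epsilon 3.311.
Rounding down gives 4, 5, 3 = 12 seats, so the divisor must be adjusted.
With modified divisor 14500: modified quotas Theta 5.079, Gamma 5.878, Epsilon 3.745.
Rounding down: Theta 5, Gamma 5, Epsilon 3 (total 13).

Theta: 5, Gamma: 5, Epsilon: 3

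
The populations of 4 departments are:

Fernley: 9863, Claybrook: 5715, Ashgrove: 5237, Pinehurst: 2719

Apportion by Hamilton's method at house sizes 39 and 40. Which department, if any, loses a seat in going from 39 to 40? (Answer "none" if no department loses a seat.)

At 39 seats: Fernley 16, Claybrook 9, Ashgrove 9, Pinehurst 5.
At 40 seats: Fernley 17, Claybrook 10, Ashgrove 9, Pinehurst 4.
Pinehurst drops from 5 to 4.

Pinehurst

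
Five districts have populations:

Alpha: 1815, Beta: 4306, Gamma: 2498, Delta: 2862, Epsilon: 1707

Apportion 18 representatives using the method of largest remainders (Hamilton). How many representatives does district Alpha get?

The standard divisor is 13188/18 ≈ 732.667.
Standard quotas: Alpha 2.477, Beta 5.877, Gamma 3.409, Delta 3.906, Epsilon 2.330.
Lower quotas: Alpha 2, Beta 5, Gamma 3, Delta 3, Epsilon 2 (sum 15, leaving 3 seats).
Remainders in descending order: Delta 0.906, Beta 0.877, Alpha 0.477, Gamma 0.409, Epsilon 0.330.
The surplus seats go to Delta, Beta, Alpha.
Alpha receives 3.

3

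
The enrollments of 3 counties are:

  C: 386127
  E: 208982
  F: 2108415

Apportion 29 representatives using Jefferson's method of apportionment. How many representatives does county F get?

23

Standard divisor 2703524/29 ≈ 93224.966; standard quotas: C 4.142, E 2.242, F 22.616.
Rounding down gives 4, 2, 22 = 28 seats, so the divisor must be adjusted.
With modified divisor 89800: modified quotas C 4.300, E 2.327, F 23.479.
Rounding down: C 4, E 2, F 23 (total 29).
F receives 23.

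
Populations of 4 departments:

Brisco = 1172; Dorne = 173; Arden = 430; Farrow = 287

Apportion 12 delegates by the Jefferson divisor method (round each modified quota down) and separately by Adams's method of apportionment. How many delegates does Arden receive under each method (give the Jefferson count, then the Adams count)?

Jefferson: Brisco 8, Dorne 1, Arden 2, Farrow 1.
Adams: Brisco 6, Dorne 1, Arden 3, Farrow 2.
Arden gets 2 under Jefferson and 3 under Adams.

2 and 3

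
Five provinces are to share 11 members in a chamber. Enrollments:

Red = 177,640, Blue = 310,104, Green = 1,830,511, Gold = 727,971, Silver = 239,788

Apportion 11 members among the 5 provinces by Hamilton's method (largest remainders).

Standard divisor: 3286014 ÷ 11 ≈ 298728.545.
Standard quotas: Red 0.5947, Blue 1.0381, Green 6.1277, Gold 2.4369, Silver 0.8027.
Lower quotas: Red 0, Blue 1, Green 6, Gold 2, Silver 0 (sum 9, leaving 2 seats).
Remainders in descending order: Silver 0.8027, Red 0.5947, Gold 0.4369, Green 0.1277, Blue 0.0381.
The surplus seats go to Silver, Red.

Red 1; Blue 1; Green 6; Gold 2; Silver 1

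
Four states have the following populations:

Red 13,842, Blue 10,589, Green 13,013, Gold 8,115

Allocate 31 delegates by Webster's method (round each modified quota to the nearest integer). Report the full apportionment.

Red=9, Blue=7, Green=9, Gold=6

Standard divisor 45559/31 ≈ 1469.645; standard quotas: Red 9.419, Blue 7.205, Green 8.855, Gold 5.522.
Rounding to the nearest integer gives Red 9, Blue 7, Green 9, Gold 6 — total 31, matching the house size, so no adjustment is needed.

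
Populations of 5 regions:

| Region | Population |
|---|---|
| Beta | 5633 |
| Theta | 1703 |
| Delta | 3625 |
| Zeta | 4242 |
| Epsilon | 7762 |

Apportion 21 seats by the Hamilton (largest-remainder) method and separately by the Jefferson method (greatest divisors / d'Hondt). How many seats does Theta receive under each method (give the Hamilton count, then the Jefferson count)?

2 and 1

Hamilton: Beta 5, Theta 2, Delta 3, Zeta 4, Epsilon 7.
Jefferson: Beta 5, Theta 1, Delta 3, Zeta 4, Epsilon 8.
Theta gets 2 under Hamilton and 1 under Jefferson.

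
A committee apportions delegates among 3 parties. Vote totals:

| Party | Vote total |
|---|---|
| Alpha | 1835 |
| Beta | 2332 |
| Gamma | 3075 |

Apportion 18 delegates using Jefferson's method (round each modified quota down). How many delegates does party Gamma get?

8

Standard divisor 7242/18 ≈ 402.333; standard quotas: Alpha 4.561, Beta 5.796, Gamma 7.643.
Rounding down gives 4, 5, 7 = 16 seats, so the divisor must be adjusted.
With modified divisor 380: modified quotas Alpha 4.829, Beta 6.137, Gamma 8.092.
Rounding down: Alpha 4, Beta 6, Gamma 8 (total 18).
Gamma receives 8.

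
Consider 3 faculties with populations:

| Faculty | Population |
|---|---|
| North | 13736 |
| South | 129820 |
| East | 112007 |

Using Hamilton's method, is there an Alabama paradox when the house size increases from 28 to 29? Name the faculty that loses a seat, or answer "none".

North

At 28 seats: North 2, South 14, East 12.
At 29 seats: North 1, South 15, East 13.
North drops from 2 to 1.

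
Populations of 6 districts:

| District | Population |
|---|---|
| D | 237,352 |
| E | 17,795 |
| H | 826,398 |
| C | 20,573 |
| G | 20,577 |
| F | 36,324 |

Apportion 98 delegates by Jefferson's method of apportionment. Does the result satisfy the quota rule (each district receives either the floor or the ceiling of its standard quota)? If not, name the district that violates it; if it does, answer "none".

Standard quotas: D 20.069, E 1.505, H 69.875, C 1.740, G 1.740, F 3.071.
Jefferson allocation: D 20, E 1, H 72, C 1, G 1, F 3.
H has quota 69.875 (lower 69, upper 70) but receives 72 — outside the quota interval.

H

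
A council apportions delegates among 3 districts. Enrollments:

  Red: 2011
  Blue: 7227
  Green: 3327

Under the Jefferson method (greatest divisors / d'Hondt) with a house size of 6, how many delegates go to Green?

1

Standard divisor 12565/6 ≈ 2094.167; standard quotas: Red 0.960, Blue 3.451, Green 1.589.
Rounding down gives 0, 3, 1 = 4 seats, so the divisor must be adjusted.
With modified divisor 1700: modified quotas Red 1.183, Blue 4.251, Green 1.957.
Rounding down: Red 1, Blue 4, Green 1 (total 6).
Green receives 1.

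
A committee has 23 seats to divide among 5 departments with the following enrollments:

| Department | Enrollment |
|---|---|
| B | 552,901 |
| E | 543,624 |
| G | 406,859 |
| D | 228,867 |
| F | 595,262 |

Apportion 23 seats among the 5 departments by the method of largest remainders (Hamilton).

B 6, E 5, G 4, D 2, F 6

The standard divisor is 2327513/23 ≈ 101196.217.
Standard quotas: B 5.4637, E 5.3720, G 4.0205, D 2.2616, F 5.8823.
Lower quotas: B 5, E 5, G 4, D 2, F 5 (sum 21, leaving 2 seats).
Remainders in descending order: F 0.8823, B 0.4637, E 0.3720, D 0.2616, G 0.0205.
The surplus seats go to F, B.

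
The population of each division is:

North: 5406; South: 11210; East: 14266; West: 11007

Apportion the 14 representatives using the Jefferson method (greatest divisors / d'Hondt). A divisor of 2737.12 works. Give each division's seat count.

With modified divisor 2737.12: modified quotas North 1.975, South 4.096, East 5.212, West 4.021.
Rounding down: North 1, South 4, East 5, West 4 (total 14).

North 1, South 4, East 5, West 4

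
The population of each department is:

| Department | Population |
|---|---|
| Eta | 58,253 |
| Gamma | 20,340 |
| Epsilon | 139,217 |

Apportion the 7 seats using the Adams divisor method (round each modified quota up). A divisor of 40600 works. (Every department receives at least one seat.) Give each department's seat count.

Eta 2; Gamma 1; Epsilon 4

With modified divisor 40600: modified quotas Eta 1.435, Gamma 0.501, Epsilon 3.429.
Rounding up: Eta 2, Gamma 1, Epsilon 4 (total 7).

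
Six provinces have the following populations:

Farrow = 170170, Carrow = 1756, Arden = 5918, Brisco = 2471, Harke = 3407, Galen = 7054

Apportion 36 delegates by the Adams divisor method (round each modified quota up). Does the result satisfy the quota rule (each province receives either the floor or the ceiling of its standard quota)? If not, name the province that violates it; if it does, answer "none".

Farrow

Standard quotas: Farrow 32.112, Carrow 0.331, Arden 1.117, Brisco 0.466, Harke 0.643, Galen 1.331.
Adams allocation: Farrow 29, Carrow 1, Arden 2, Brisco 1, Harke 1, Galen 2.
Farrow has quota 32.112 (lower 32, upper 33) but receives 29 — outside the quota interval.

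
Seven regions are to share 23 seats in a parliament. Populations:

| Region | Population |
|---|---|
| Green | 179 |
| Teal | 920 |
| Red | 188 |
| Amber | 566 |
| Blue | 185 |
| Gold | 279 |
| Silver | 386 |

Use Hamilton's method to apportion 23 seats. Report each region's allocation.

Standard divisor: 2703 ÷ 23 ≈ 117.522.
Standard quotas: Green 1.523, Teal 7.828, Red 1.600, Amber 4.816, Blue 1.574, Gold 2.374, Silver 3.284.
Lower quotas: Green 1, Teal 7, Red 1, Amber 4, Blue 1, Gold 2, Silver 3 (sum 19, leaving 4 seats).
Remainders in descending order: Teal 0.828, Amber 0.816, Red 0.600, Blue 0.574, Green 0.523, Gold 0.374, Silver 0.284.
Largest remainders: Teal, Amber, Red, Blue receive the extra seats.

Green 1, Teal 8, Red 2, Amber 5, Blue 2, Gold 2, Silver 3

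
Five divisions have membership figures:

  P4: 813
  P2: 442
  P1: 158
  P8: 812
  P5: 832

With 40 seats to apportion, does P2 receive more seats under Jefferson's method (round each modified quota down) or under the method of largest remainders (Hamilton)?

Hamilton

Jefferson: P4 11, P2 5, P1 2, P8 11, P5 11.
Hamilton: P4 11, P2 6, P1 2, P8 10, P5 11.
P2 gets 5 under Jefferson and 6 under Hamilton.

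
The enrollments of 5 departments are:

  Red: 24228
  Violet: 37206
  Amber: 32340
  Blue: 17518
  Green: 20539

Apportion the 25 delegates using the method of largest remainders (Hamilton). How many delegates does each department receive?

Red 5, Violet 7, Amber 6, Blue 3, Green 4

Total 131831; standard divisor 131831/25 ≈ 5273.24.
Standard quotas: Red 4.5945, Violet 7.0556, Amber 6.1329, Blue 3.3221, Green 3.8949.
Lower quotas: Red 4, Violet 7, Amber 6, Blue 3, Green 3 (sum 23, leaving 2 seats).
Remainders in descending order: Green 0.8949, Red 0.5945, Blue 0.3221, Amber 0.1329, Violet 0.0556.
The surplus seats go to Green, Red.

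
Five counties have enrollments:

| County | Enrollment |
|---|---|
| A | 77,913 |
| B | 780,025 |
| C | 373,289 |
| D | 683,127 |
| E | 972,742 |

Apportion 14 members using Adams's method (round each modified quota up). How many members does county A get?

Standard divisor 2887096/14 ≈ 206221.143; standard quotas: A 0.378, B 3.782, C 1.810, D 3.313, E 4.717.
Rounding up gives 1, 4, 2, 4, 5 = 16 seats, so the divisor must be adjusted.
With modified divisor 251600: modified quotas A 0.310, B 3.100, C 1.484, D 2.715, E 3.866.
Rounding up: A 1, B 4, C 2, D 3, E 4 (total 14).
A receives 1.

1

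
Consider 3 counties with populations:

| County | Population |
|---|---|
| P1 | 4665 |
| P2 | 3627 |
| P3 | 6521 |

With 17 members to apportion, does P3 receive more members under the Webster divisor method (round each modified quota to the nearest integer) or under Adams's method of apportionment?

Webster: P1 5, P2 4, P3 8.
Adams: P1 6, P2 4, P3 7.
P3 gets 8 under Webster and 7 under Adams.

Webster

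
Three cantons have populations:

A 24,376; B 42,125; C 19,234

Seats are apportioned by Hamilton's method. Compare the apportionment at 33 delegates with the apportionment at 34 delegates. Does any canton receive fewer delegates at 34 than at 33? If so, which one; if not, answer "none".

C

At 33 seats: A 9, B 16, C 8.
At 34 seats: A 10, B 17, C 7.
C drops from 8 to 7.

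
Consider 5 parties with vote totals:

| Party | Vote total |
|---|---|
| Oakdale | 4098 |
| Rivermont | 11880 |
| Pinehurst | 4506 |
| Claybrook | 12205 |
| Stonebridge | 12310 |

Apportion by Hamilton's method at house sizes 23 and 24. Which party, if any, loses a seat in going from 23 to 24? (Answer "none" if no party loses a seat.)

At 23 seats: Oakdale 2, Rivermont 6, Pinehurst 3, Claybrook 6, Stonebridge 6.
At 24 seats: Oakdale 2, Rivermont 6, Pinehurst 2, Claybrook 7, Stonebridge 7.
Pinehurst drops from 3 to 2.

Pinehurst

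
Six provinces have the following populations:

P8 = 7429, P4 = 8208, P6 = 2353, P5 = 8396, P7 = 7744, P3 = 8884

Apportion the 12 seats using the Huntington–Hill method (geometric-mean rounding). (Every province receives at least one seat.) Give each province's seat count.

With divisor 3527: modified quotas P8 2.106, P4 2.327, P6 0.667, P5 2.380, P7 2.196, P3 2.519.
Geometric-mean thresholds: P8 √(2·3)=2.449, P4 √(2·3)=2.449, P6 (min 1), P5 √(2·3)=2.449, P7 √(2·3)=2.449, P3 √(2·3)=2.449.
Each quota rounded against its threshold gives P8 2, P4 2, P6 1, P5 2, P7 2, P3 3 (total 12).

P8: 2, P4: 2, P6: 1, P5: 2, P7: 2, P3: 3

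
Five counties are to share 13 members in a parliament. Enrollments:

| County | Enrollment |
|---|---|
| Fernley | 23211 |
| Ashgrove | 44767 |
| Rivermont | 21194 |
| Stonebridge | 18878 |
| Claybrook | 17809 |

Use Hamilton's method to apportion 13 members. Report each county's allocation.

Fernley 2; Ashgrove 5; Rivermont 2; Stonebridge 2; Claybrook 2

The standard divisor is 125859/13 ≈ 9681.462.
Standard quotas: Fernley 2.3975, Ashgrove 4.6240, Rivermont 2.1891, Stonebridge 1.9499, Claybrook 1.8395.
Lower quotas: Fernley 2, Ashgrove 4, Rivermont 2, Stonebridge 1, Claybrook 1 (sum 10, leaving 3 seats).
Remainders in descending order: Stonebridge 0.9499, Claybrook 0.8395, Ashgrove 0.6240, Fernley 0.3975, Rivermont 0.1891.
Largest remainders: Stonebridge, Claybrook, Ashgrove receive the extra seats.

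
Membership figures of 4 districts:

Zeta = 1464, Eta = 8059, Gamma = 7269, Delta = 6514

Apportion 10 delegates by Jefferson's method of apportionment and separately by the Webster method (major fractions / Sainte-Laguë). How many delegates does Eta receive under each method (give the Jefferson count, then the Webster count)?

Jefferson: Zeta 0, Eta 4, Gamma 3, Delta 3.
Webster: Zeta 1, Eta 3, Gamma 3, Delta 3.
Eta gets 4 under Jefferson and 3 under Webster.

4 and 3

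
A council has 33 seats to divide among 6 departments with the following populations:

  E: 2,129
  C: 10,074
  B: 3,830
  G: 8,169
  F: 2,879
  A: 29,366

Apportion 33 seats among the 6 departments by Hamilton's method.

E=1, C=6, B=2, G=5, F=2, A=17

The standard divisor is 56447/33 ≈ 1710.515.
Standard quotas: E 1.2447, C 5.8895, B 2.2391, G 4.7758, F 1.6831, A 17.1679.
Lower quotas: E 1, C 5, B 2, G 4, F 1, A 17 (sum 30, leaving 3 seats).
Remainders in descending order: C 0.8895, G 0.7758, F 0.6831, E 0.2447, B 0.2391, A 0.1679.
Largest remainders: C, G, F receive the extra seats.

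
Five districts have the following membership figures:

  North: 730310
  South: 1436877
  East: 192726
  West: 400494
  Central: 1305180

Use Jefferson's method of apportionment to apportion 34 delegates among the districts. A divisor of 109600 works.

With modified divisor 109600: modified quotas North 6.663, South 13.110, East 1.758, West 3.654, Central 11.909.
Rounding down: North 6, South 13, East 1, West 3, Central 11 (total 34).

North=6; South=13; East=1; West=3; Central=11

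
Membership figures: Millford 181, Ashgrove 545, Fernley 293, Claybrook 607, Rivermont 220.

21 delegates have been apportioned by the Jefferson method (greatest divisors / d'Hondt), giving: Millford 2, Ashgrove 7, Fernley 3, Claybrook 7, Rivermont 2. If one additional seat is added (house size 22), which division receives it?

Claybrook

Priority for the next seat is population ÷ (current seats + 1).
Priorities: Millford 60.333, Ashgrove 68.125, Fernley 73.250, Claybrook 75.875, Rivermont 73.333.
Highest priority: Claybrook.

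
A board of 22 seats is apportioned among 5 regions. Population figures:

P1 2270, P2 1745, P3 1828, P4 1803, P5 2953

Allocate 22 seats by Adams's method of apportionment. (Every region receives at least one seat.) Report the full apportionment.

P1 4; P2 4; P3 4; P4 4; P5 6

Standard divisor 10599/22 ≈ 481.773; standard quotas: P1 4.712, P2 3.622, P3 3.794, P4 3.742, P5 6.129.
Rounding up gives 5, 4, 4, 4, 7 = 24 seats, so the divisor must be adjusted.
With modified divisor 575: modified quotas P1 3.948, P2 3.035, P3 3.179, P4 3.136, P5 5.136.
Rounding up: P1 4, P2 4, P3 4, P4 4, P5 6 (total 22).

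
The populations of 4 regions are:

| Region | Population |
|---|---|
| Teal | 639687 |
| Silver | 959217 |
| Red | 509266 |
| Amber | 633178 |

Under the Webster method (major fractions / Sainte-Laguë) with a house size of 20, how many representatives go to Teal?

Standard divisor 2741348/20 ≈ 137067.4; standard quotas: Teal 4.667, Silver 6.998, Red 3.715, Amber 4.619.
Rounding to the nearest integer gives 5, 7, 4, 5 = 21 seats, so the divisor must be adjusted.
With modified divisor 141400: modified quotas Teal 4.524, Silver 6.784, Red 3.602, Amber 4.478.
Rounding to the nearest integer: Teal 5, Silver 7, Red 4, Amber 4 (total 20).
Teal receives 5.

5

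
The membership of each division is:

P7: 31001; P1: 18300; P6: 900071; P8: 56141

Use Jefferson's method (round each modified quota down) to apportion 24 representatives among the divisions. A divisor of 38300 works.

With modified divisor 38300: modified quotas P7 0.809, P1 0.478, P6 23.501, P8 1.466.
Rounding down: P7 0, P1 0, P6 23, P8 1 (total 24).

P7=0; P1=0; P6=23; P8=1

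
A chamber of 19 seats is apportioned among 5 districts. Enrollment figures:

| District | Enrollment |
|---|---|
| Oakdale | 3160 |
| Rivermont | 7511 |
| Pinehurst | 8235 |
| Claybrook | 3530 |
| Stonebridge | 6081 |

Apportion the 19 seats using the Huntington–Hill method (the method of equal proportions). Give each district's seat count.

With divisor 1472: modified quotas Oakdale 2.147, Rivermont 5.103, Pinehurst 5.594, Claybrook 2.398, Stonebridge 4.131.
Geometric-mean thresholds: Oakdale √(2·3)=2.449, Rivermont √(5·6)=5.477, Pinehurst √(5·6)=5.477, Claybrook √(2·3)=2.449, Stonebridge √(4·5)=4.472.
Each quota rounded against its threshold gives Oakdale 2, Rivermont 5, Pinehurst 6, Claybrook 2, Stonebridge 4 (total 19).

Oakdale: 2, Rivermont: 5, Pinehurst: 6, Claybrook: 2, Stonebridge: 4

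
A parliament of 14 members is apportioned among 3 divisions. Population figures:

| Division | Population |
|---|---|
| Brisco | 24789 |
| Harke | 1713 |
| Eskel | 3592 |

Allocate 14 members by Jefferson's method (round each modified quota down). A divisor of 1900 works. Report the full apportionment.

Brisco=13, Harke=0, Eskel=1

With modified divisor 1900: modified quotas Brisco 13.047, Harke 0.902, Eskel 1.891.
Rounding down: Brisco 13, Harke 0, Eskel 1 (total 14).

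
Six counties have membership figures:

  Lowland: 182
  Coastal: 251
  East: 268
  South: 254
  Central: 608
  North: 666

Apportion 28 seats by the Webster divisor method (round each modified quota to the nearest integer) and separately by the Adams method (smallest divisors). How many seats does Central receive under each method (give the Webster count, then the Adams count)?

Webster: Lowland 2, Coastal 3, East 3, South 3, Central 8, North 9.
Adams: Lowland 3, Coastal 3, East 4, South 3, Central 7, North 8.
Central gets 8 under Webster and 7 under Adams.

8 and 7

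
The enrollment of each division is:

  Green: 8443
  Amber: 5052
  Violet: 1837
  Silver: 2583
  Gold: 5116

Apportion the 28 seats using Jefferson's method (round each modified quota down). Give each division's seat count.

Green 11; Amber 6; Violet 2; Silver 3; Gold 6

Standard divisor 23031/28 ≈ 822.536; standard quotas: Green 10.265, Amber 6.142, Violet 2.233, Silver 3.140, Gold 6.220.
Rounding down gives 10, 6, 2, 3, 6 = 27 seats, so the divisor must be adjusted.
With modified divisor 750: modified quotas Green 11.257, Amber 6.736, Violet 2.449, Silver 3.444, Gold 6.821.
Rounding down: Green 11, Amber 6, Violet 2, Silver 3, Gold 6 (total 28).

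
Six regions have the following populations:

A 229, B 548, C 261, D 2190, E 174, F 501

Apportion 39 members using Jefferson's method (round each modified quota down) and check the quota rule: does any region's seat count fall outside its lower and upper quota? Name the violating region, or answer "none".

D

Standard quotas: A 2.288, B 5.476, C 2.608, D 21.883, E 1.739, F 5.006.
Jefferson allocation: A 2, B 6, C 2, D 23, E 1, F 5.
D has quota 21.883 (lower 21, upper 22) but receives 23 — outside the quota interval.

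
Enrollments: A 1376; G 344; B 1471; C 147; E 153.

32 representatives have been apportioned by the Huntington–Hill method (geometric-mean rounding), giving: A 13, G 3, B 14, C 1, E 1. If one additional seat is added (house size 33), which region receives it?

Priority for the next seat is population ÷ (√(s·(s+1))).
Priorities: A 101.996, G 99.304, B 101.509, C 103.945, E 108.187.
Highest priority: E.

E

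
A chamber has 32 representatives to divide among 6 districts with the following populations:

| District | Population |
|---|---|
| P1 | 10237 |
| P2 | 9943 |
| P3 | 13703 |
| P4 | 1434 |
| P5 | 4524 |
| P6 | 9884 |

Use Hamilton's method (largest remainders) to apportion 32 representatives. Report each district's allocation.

Total 49725; standard divisor 49725/32 ≈ 1553.906.
Standard quotas: P1 6.5879, P2 6.3987, P3 8.8184, P4 0.9228, P5 2.9114, P6 6.3607.
Lower quotas: P1 6, P2 6, P3 8, P4 0, P5 2, P6 6 (sum 28, leaving 4 seats).
Remainders in descending order: P4 0.9228, P5 0.9114, P3 0.8184, P1 0.5879, P2 0.3987, P6 0.3607.
Largest remainders: P4, P5, P3, P1 receive the extra seats.

P1 7, P2 6, P3 9, P4 1, P5 3, P6 6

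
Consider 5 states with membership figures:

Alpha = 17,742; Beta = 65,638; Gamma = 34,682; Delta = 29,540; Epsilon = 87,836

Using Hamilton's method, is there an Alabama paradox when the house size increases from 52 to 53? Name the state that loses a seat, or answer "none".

At 52 seats: Alpha 4, Beta 14, Gamma 8, Delta 7, Epsilon 19.
At 53 seats: Alpha 4, Beta 15, Gamma 8, Delta 6, Epsilon 20.
Delta drops from 7 to 6.

Delta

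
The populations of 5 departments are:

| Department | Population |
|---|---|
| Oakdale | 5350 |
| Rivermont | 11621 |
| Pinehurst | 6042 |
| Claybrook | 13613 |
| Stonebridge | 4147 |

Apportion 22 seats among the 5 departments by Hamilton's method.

Standard divisor: 40773 ÷ 22 ≈ 1853.318.
Standard quotas: Oakdale 2.8867, Rivermont 6.2704, Pinehurst 3.2601, Claybrook 7.3452, Stonebridge 2.2376.
Lower quotas: Oakdale 2, Rivermont 6, Pinehurst 3, Claybrook 7, Stonebridge 2 (sum 20, leaving 2 seats).
Remainders in descending order: Oakdale 0.8867, Claybrook 0.3452, Rivermont 0.2704, Pinehurst 0.2601, Stonebridge 0.2376.
The surplus seats go to Oakdale, Claybrook.

Oakdale=3; Rivermont=6; Pinehurst=3; Claybrook=8; Stonebridge=2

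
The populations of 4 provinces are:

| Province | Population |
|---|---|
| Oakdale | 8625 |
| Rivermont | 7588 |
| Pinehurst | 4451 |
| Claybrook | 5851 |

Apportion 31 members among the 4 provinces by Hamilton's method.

The standard divisor is 26515/31 ≈ 855.323.
Standard quotas: Oakdale 10.0839, Rivermont 8.8715, Pinehurst 5.2039, Claybrook 6.8407.
Lower quotas: Oakdale 10, Rivermont 8, Pinehurst 5, Claybrook 6 (sum 29, leaving 2 seats).
Remainders in descending order: Rivermont 0.8715, Claybrook 0.8407, Pinehurst 0.2039, Oakdale 0.0839.
The surplus seats go to Rivermont, Claybrook.

Oakdale=10; Rivermont=9; Pinehurst=5; Claybrook=7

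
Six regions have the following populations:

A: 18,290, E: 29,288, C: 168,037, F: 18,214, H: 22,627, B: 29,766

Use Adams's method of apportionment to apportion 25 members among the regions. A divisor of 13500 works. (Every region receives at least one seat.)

A 2, E 3, C 13, F 2, H 2, B 3

With modified divisor 13500: modified quotas A 1.355, E 2.169, C 12.447, F 1.349, H 1.676, B 2.205.
Rounding up: A 2, E 3, C 13, F 2, H 2, B 3 (total 25).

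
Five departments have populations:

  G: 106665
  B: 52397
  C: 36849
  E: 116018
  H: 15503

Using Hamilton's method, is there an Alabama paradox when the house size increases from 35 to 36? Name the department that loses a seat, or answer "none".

H

At 35 seats: G 11, B 6, C 4, E 12, H 2.
At 36 seats: G 12, B 6, C 4, E 13, H 1.
H drops from 2 to 1.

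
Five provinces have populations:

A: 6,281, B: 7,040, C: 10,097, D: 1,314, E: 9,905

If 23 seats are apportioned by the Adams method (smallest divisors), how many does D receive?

Standard divisor 34637/23 ≈ 1505.957; standard quotas: A 4.171, B 4.675, C 6.705, D 0.873, E 6.577.
Rounding up gives 5, 5, 7, 1, 7 = 25 seats, so the divisor must be adjusted.
With modified divisor 1670: modified quotas A 3.761, B 4.216, C 6.046, D 0.787, E 5.931.
Rounding up: A 4, B 5, C 7, D 1, E 6 (total 23).
D receives 1.

1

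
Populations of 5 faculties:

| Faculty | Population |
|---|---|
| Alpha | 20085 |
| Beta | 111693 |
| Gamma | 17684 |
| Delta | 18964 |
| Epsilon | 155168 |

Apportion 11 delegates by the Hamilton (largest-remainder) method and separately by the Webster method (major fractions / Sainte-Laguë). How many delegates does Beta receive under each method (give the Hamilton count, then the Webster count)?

Hamilton: Alpha 1, Beta 4, Gamma 0, Delta 1, Epsilon 5.
Webster: Alpha 1, Beta 3, Gamma 1, Delta 1, Epsilon 5.
Beta gets 4 under Hamilton and 3 under Webster.

4 and 3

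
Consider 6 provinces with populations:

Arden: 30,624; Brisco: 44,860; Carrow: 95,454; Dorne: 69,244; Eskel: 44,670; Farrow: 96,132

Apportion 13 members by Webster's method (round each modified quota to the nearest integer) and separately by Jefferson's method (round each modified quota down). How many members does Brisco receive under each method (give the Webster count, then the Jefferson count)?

2 and 1

Webster: Arden 1, Brisco 2, Carrow 3, Dorne 2, Eskel 2, Farrow 3.
Jefferson: Arden 1, Brisco 1, Carrow 4, Dorne 2, Eskel 1, Farrow 4.
Brisco gets 2 under Webster and 1 under Jefferson.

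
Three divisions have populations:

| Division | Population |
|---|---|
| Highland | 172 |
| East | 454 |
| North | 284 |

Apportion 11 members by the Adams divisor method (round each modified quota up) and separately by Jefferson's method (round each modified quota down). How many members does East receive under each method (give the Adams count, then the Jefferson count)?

Adams: Highland 2, East 5, North 4.
Jefferson: Highland 2, East 6, North 3.
East gets 5 under Adams and 6 under Jefferson.

5 and 6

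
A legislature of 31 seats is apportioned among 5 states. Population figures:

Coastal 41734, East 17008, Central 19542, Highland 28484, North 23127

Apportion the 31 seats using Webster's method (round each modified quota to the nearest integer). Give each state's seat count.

Coastal: 10; East: 4; Central: 5; Highland: 7; North: 5

Standard divisor 129895/31 ≈ 4190.161; standard quotas: Coastal 9.960, East 4.059, Central 4.664, Highland 6.798, North 5.519.
Rounding to the nearest integer gives 10, 4, 5, 7, 6 = 32 seats, so the divisor must be adjusted.
With modified divisor 4300: modified quotas Coastal 9.706, East 3.955, Central 4.545, Highland 6.624, North 5.378.
Rounding to the nearest integer: Coastal 10, East 4, Central 5, Highland 7, North 5 (total 31).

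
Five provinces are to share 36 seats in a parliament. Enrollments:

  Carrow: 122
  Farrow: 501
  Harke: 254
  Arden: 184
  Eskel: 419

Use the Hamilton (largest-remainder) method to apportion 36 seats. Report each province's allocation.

Carrow 3, Farrow 12, Harke 6, Arden 5, Eskel 10

Standard divisor: 1480 ÷ 36 ≈ 41.111.
Standard quotas: Carrow 2.968, Farrow 12.186, Harke 6.178, Arden 4.476, Eskel 10.192.
Lower quotas: Carrow 2, Farrow 12, Harke 6, Arden 4, Eskel 10 (sum 34, leaving 2 seats).
Remainders in descending order: Carrow 0.968, Arden 0.476, Eskel 0.192, Farrow 0.186, Harke 0.178.
Largest remainders: Carrow, Arden receive the extra seats.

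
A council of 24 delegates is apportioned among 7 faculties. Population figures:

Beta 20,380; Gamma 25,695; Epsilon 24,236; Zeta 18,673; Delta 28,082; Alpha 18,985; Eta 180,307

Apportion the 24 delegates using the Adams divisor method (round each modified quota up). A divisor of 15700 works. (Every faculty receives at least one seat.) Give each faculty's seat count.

With modified divisor 15700: modified quotas Beta 1.298, Gamma 1.637, Epsilon 1.544, Zeta 1.189, Delta 1.789, Alpha 1.209, Eta 11.485.
Rounding up: Beta 2, Gamma 2, Epsilon 2, Zeta 2, Delta 2, Alpha 2, Eta 12 (total 24).

Beta 2, Gamma 2, Epsilon 2, Zeta 2, Delta 2, Alpha 2, Eta 12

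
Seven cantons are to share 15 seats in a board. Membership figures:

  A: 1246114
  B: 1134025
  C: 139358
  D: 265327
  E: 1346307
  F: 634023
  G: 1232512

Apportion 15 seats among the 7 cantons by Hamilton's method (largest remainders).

A 3; B 3; C 0; D 1; E 3; F 2; G 3

Standard divisor: 5997666 ÷ 15 ≈ 399844.4.
Standard quotas: A 3.1165, B 2.8362, C 0.3485, D 0.6636, E 3.3671, F 1.5857, G 3.0825.
Lower quotas: A 3, B 2, C 0, D 0, E 3, F 1, G 3 (sum 12, leaving 3 seats).
Remainders in descending order: B 0.8362, D 0.6636, F 0.5857, E 0.3671, C 0.3485, A 0.1165, G 0.0825.
Largest remainders: B, D, F receive the extra seats.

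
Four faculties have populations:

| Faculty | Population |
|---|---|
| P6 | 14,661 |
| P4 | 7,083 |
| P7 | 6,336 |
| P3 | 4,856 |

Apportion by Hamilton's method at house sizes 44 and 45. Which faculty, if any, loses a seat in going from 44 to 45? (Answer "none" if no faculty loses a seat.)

At 44 seats: P6 20, P4 9, P7 8, P3 7.
At 45 seats: P6 20, P4 10, P7 9, P3 6.
P3 drops from 7 to 6.

P3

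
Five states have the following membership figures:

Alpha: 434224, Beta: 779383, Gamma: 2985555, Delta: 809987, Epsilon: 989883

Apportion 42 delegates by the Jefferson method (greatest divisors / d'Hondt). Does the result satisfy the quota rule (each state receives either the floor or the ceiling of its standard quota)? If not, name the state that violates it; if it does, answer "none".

Standard quotas: Alpha 3.040, Beta 5.457, Gamma 20.902, Delta 5.671, Epsilon 6.930.
Jefferson allocation: Alpha 3, Beta 5, Gamma 22, Delta 5, Epsilon 7.
Gamma has quota 20.902 (lower 20, upper 21) but receives 22 — outside the quota interval.

Gamma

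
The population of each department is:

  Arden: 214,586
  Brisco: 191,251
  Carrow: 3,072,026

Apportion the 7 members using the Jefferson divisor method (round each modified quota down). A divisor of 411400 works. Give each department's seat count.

With modified divisor 411400: modified quotas Arden 0.522, Brisco 0.465, Carrow 7.467.
Rounding down: Arden 0, Brisco 0, Carrow 7 (total 7).

Arden=0, Brisco=0, Carrow=7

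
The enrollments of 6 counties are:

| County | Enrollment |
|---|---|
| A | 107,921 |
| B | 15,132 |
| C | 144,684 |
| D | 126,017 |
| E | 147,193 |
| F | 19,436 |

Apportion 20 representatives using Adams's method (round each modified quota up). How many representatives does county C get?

5

Standard divisor 560383/20 ≈ 28019.15; standard quotas: A 3.852, B 0.540, C 5.164, D 4.498, E 5.253, F 0.694.
Rounding up gives 4, 1, 6, 5, 6, 1 = 23 seats, so the divisor must be adjusted.
With modified divisor 33700: modified quotas A 3.202, B 0.449, C 4.293, D 3.739, E 4.368, F 0.577.
Rounding up: A 4, B 1, C 5, D 4, E 5, F 1 (total 20).
C receives 5.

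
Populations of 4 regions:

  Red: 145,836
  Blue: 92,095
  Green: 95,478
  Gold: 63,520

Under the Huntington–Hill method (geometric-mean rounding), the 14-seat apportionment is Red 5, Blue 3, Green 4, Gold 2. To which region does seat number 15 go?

Red

Priority for the next seat is population ÷ (√(s·(s+1))).
Priorities: Red 26625.889, Blue 26585.537, Green 21349.530, Gold 25931.931.
Highest priority: Red.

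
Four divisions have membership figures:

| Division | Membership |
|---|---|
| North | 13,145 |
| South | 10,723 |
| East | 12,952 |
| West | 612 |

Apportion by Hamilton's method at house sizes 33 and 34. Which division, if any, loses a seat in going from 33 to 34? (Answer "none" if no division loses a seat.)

At 33 seats: North 12, South 9, East 11, West 1.
At 34 seats: North 12, South 10, East 12, West 0.
West drops from 1 to 0.

West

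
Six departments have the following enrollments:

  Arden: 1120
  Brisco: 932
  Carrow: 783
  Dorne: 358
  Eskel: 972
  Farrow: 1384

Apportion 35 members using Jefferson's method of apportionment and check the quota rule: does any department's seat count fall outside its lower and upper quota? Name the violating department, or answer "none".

Standard quotas: Arden 7.064, Brisco 5.879, Carrow 4.939, Dorne 2.258, Eskel 6.131, Farrow 8.730.
Jefferson allocation: Arden 7, Brisco 6, Carrow 5, Dorne 2, Eskel 6, Farrow 9.
Every allocation lies between the lower and upper quota.

none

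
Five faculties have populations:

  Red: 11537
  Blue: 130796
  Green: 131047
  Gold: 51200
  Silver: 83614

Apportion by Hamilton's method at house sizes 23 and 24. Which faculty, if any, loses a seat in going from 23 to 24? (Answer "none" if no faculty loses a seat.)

Red

At 23 seats: Red 1, Blue 7, Green 7, Gold 3, Silver 5.
At 24 seats: Red 0, Blue 8, Green 8, Gold 3, Silver 5.
Red drops from 1 to 0.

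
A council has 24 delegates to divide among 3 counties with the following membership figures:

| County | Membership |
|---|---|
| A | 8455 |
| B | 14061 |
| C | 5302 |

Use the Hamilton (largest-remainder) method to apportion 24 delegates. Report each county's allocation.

The standard divisor is 27818/24 ≈ 1159.083.
Standard quotas: A 7.2946, B 12.1311, C 4.5743.
Lower quotas: A 7, B 12, C 4 (sum 23, leaving 1 seat).
Remainders in descending order: C 0.5743, A 0.2946, B 0.1311.
The surplus seat goes to C.

A 7, B 12, C 5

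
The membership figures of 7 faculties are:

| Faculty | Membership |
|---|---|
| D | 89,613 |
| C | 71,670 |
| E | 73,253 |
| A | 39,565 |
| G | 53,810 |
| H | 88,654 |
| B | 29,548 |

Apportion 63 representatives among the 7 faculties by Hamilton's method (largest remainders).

D 13, C 10, E 10, A 6, G 8, H 12, B 4

Total 446113; standard divisor 446113/63 ≈ 7081.159.
Standard quotas: D 12.6551, C 10.1212, E 10.3448, A 5.5874, G 7.5990, H 12.5197, B 4.1728.
Lower quotas: D 12, C 10, E 10, A 5, G 7, H 12, B 4 (sum 60, leaving 3 seats).
Remainders in descending order: D 0.6551, G 0.5990, A 0.5874, H 0.5197, E 0.3448, B 0.1728, C 0.1212.
Largest remainders: D, G, A receive the extra seats.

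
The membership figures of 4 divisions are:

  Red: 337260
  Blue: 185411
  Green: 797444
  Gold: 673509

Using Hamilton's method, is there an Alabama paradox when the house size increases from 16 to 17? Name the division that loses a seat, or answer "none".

Blue

At 16 seats: Red 3, Blue 2, Green 6, Gold 5.
At 17 seats: Red 3, Blue 1, Green 7, Gold 6.
Blue drops from 2 to 1.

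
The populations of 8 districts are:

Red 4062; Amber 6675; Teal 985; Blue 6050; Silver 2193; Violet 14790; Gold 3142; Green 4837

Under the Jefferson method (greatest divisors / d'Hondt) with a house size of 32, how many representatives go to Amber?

Standard divisor 42734/32 ≈ 1335.438; standard quotas: Red 3.042, Amber 4.998, Teal 0.738, Blue 4.530, Silver 1.642, Violet 11.075, Gold 2.353, Green 3.622.
Rounding down gives 3, 4, 0, 4, 1, 11, 2, 3 = 28 seats, so the divisor must be adjusted.
With modified divisor 1200: modified quotas Red 3.385, Amber 5.562, Teal 0.821, Blue 5.042, Silver 1.827, Violet 12.325, Gold 2.618, Green 4.031.
Rounding down: Red 3, Amber 5, Teal 0, Blue 5, Silver 1, Violet 12, Gold 2, Green 4 (total 32).
Amber receives 5.

5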